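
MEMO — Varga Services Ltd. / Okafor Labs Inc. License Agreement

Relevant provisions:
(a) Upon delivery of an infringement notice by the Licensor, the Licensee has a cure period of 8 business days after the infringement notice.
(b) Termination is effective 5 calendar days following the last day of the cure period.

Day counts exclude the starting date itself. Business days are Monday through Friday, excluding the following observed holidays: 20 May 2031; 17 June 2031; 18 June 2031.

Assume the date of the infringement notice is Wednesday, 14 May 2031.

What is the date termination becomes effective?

1 June 2031

From Wednesday, 14 May 2031, 8 business days (May 15, May 16, May 19, May 21, May 22, May 23, May 26, May 27, skipping weekends and the listed holiday on May 20) brings us to Tuesday, 27 May 2031, which is the last day of the cure period.
Adding 5 calendar days to 27 May 2031 gives 1 June 2031, which is the date termination becomes effective.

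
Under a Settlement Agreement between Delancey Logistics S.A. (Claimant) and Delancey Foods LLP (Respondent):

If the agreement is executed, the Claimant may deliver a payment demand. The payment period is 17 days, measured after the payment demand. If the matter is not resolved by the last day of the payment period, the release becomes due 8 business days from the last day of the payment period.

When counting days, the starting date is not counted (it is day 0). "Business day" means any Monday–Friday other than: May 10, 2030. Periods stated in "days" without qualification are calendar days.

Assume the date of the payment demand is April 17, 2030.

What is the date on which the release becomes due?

May 16, 2030

The last day of the payment period: April 17, 2030 + 17 days = May 4, 2030.
From Saturday, May 4, 2030, 8 business days (May 6, May 7, May 8, May 9, May 13, May 14, May 15, May 16, skipping weekends and the listed holiday on May 10) brings us to Thursday, May 16, 2030, which is the date on which the release becomes due.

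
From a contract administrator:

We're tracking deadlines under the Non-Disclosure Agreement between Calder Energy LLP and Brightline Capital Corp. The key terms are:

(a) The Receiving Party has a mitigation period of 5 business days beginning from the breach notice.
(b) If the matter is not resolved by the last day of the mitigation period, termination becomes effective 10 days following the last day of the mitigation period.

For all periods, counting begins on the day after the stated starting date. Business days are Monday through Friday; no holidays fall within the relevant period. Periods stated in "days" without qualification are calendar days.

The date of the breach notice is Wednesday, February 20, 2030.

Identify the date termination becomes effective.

The last day of the mitigation period: counting 5 business days from Wednesday, February 20, 2030 (Feb 21, Feb 22, Feb 25, Feb 26, Feb 27, skipping weekends) reaches Wednesday, February 27, 2030.
Adding 10 calendar days to February 27, 2030 gives March 9, 2030, which is the date termination becomes effective.

March 9, 2030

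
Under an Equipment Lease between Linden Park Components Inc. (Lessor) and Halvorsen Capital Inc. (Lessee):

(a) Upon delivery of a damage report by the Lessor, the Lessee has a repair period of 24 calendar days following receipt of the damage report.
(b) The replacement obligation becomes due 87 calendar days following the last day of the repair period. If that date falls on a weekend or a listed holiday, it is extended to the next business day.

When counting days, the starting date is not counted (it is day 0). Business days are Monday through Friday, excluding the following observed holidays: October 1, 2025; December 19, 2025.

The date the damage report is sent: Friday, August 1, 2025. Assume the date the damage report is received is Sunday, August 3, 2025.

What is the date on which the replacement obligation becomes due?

November 24, 2025

The last day of the repair period: 24 calendar days after August 3, 2025 is August 27, 2025.
The date on which the replacement obligation becomes due: August 27, 2025 + 87 days = November 22, 2025. That falls on a Saturday, so it rolls to the next business day, Monday, November 24, 2025.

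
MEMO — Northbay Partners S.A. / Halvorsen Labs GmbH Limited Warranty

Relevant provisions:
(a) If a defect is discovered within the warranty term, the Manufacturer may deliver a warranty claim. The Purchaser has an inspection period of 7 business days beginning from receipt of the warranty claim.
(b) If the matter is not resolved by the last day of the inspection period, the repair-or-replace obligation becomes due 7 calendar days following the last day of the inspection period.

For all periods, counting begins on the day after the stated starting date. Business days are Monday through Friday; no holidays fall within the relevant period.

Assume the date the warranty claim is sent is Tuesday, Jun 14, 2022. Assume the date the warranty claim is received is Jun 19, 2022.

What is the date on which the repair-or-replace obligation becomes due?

The last day of the inspection period: counting 7 business days from Sunday, Jun 19, 2022 (Jun 20, Jun 21, Jun 22, Jun 23, Jun 24, Jun 27, Jun 28, skipping weekends) reaches Tuesday, Jun 28, 2022.
The date on which the repair-or-replace obligation becomes due: Jun 28, 2022 + 7 days = Jul 5, 2022.

Jul 5, 2022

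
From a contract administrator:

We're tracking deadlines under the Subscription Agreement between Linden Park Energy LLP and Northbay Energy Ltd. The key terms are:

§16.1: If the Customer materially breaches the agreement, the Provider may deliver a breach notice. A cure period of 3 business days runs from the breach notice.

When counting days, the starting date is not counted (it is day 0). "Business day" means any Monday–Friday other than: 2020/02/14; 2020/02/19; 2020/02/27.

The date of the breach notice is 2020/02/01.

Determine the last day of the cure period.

The last day of the cure period: 3 business days after Saturday, 2020/02/01, skipping weekends — Feb 3, Feb 4, Feb 5 — lands on Wednesday, 2020/02/05.

2020/02/05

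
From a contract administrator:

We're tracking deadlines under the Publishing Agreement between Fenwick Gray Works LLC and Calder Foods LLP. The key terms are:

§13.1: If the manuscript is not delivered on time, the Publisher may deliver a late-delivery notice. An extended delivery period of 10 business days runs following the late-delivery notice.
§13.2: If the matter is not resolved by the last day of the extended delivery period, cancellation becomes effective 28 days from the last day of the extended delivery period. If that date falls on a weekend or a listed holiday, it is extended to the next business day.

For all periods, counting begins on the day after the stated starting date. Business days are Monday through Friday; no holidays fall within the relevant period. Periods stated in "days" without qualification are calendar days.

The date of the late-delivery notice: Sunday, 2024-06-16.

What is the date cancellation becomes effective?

From Sunday, 2024-06-16, 10 business days (Jun 17, Jun 18, Jun 19, Jun 20, Jun 21, Jun 24, Jun 25, Jun 26, Jun 27, Jun 28, skipping weekends) brings us to Friday, 2024-06-28, which is the last day of the extended delivery period.
The date cancellation becomes effective: 2024-06-28 + 28 days = 2024-07-26. 2024-07-26 is a Friday, so no roll-forward applies.

2024-07-26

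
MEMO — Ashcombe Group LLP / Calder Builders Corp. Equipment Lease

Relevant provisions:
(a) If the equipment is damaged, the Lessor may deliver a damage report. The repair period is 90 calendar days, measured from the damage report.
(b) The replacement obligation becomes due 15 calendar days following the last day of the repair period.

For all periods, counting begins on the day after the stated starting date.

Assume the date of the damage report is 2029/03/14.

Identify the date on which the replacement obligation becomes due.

2029/06/27

The last day of the repair period: 90 calendar days after 2029/03/14 is 2029/06/12.
Adding 15 calendar days to 2029/06/12 gives 2029/06/27, which is the date on which the replacement obligation becomes due.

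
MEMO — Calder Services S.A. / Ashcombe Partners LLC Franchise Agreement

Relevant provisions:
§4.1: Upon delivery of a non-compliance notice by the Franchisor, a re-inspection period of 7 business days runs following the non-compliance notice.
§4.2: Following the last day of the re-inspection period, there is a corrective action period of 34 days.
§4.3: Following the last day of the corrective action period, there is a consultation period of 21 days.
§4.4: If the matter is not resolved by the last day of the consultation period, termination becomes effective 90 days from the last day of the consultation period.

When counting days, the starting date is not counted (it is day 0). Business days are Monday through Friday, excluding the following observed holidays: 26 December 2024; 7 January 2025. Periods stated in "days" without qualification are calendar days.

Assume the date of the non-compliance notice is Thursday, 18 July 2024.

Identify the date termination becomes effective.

21 December 2024

The last day of the re-inspection period: 7 business days after Thursday, 18 July 2024, skipping weekends — Jul 19, Jul 22, Jul 23, Jul 24, Jul 25, Jul 26, Jul 29 — lands on Monday, 29 July 2024.
The last day of the corrective action period: 29 July 2024 + 34 days = 1 September 2024.
The last day of the consultation period: 21 calendar days after 1 September 2024 is 22 September 2024.
Adding 90 calendar days to 22 September 2024 gives 21 December 2024, which is the date termination becomes effective.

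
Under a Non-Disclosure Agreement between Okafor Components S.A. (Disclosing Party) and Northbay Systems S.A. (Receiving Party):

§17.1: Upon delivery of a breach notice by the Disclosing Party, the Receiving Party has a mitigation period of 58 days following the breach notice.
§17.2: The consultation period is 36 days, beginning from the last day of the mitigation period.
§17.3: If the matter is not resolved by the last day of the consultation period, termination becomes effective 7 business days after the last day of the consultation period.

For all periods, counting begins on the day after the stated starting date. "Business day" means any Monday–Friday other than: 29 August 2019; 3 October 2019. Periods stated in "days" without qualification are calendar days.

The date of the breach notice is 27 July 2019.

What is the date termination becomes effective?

7 November 2019

The last day of the mitigation period: 27 July 2019 + 58 days = 23 September 2019.
Adding 36 calendar days to 23 September 2019 gives 29 October 2019, which is the last day of the consultation period.
From Tuesday, 29 October 2019, 7 business days (Oct 30, Oct 31, Nov 1, Nov 4, Nov 5, Nov 6, Nov 7, skipping weekends) brings us to Thursday, 7 November 2019, which is the date termination becomes effective.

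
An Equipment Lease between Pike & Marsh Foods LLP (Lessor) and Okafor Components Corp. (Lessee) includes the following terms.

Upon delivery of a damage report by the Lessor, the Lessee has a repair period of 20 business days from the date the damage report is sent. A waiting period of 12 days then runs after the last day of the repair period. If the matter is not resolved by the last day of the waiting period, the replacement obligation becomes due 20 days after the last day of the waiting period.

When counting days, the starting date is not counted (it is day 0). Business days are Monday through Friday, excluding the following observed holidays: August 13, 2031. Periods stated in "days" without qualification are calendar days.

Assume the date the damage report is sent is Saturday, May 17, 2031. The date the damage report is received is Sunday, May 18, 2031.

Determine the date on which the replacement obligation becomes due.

July 15, 2031

The last day of the repair period: 20 business days after Saturday, May 17, 2031, skipping weekends — May 19, May 20, May 21, May 22, …, Jun 11, Jun 12, Jun 13 — lands on Friday, June 13, 2031.
Adding 12 calendar days to June 13, 2031 gives June 25, 2031, which is the last day of the waiting period.
The date on which the replacement obligation becomes due: 20 calendar days after June 25, 2031 is July 15, 2031.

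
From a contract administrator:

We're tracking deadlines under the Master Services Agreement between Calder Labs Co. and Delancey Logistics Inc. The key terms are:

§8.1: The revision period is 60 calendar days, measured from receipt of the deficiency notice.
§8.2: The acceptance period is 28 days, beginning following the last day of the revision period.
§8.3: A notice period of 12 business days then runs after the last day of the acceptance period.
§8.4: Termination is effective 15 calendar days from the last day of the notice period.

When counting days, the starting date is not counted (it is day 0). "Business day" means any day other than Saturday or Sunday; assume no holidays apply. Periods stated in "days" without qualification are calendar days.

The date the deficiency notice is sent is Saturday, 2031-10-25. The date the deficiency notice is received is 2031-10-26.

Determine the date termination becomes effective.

2032-02-24

The last day of the revision period: 60 calendar days after 2031-10-26 is 2031-12-25.
The last day of the acceptance period: 28 calendar days after 2031-12-25 is 2032-01-22.
The last day of the notice period: 12 business days after Thursday, 2032-01-22, skipping weekends — Jan 23, Jan 26, Jan 27, Jan 28, …, Feb 5, Feb 6, Feb 9 — lands on Monday, 2032-02-09.
The date termination becomes effective: 15 calendar days after 2032-02-09 is 2032-02-24.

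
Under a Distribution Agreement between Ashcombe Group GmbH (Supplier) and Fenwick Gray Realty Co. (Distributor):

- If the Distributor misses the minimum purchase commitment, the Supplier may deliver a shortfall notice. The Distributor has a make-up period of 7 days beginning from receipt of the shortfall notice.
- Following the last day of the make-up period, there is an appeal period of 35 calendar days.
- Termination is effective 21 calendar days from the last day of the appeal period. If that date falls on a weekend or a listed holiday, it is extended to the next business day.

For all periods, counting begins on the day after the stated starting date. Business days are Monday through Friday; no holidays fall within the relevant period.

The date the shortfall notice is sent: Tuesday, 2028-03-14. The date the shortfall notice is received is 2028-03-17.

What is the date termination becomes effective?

2028-05-19

The last day of the make-up period: 2028-03-17 + 7 days = 2028-03-24.
The last day of the appeal period: 35 calendar days after 2028-03-24 is 2028-04-28.
The date termination becomes effective: 2028-04-28 + 21 days = 2028-05-19. 2028-05-19 is a Friday, so no roll-forward applies.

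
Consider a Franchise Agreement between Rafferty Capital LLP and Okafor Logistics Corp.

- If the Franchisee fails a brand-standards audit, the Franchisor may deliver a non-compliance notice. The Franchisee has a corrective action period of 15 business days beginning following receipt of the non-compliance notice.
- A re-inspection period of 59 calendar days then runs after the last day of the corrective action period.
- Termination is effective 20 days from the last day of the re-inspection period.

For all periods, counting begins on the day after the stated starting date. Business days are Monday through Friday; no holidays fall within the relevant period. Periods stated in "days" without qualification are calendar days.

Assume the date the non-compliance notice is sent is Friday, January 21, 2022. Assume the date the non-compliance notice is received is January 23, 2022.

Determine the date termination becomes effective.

The last day of the corrective action period: 15 business days after Sunday, January 23, 2022, skipping weekends — Jan 24, Jan 25, Jan 26, Jan 27, …, Feb 9, Feb 10, Feb 11 — lands on Friday, February 11, 2022.
The last day of the re-inspection period: February 11, 2022 + 59 days = April 11, 2022.
Adding 20 calendar days to April 11, 2022 gives May 1, 2022, which is the date termination becomes effective.

May 1, 2022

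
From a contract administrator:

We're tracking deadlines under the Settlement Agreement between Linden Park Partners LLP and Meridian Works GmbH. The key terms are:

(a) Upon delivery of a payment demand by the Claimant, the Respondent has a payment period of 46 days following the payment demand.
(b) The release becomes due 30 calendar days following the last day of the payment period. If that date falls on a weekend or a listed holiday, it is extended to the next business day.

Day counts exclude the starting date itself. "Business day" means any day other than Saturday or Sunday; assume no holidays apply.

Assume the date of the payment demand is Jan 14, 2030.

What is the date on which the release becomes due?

Apr 1, 2030

The last day of the payment period: Jan 14, 2030 + 46 days = Mar 1, 2030.
Adding 30 calendar days to Mar 1, 2030 gives Mar 31, 2030, which is the date on which the release becomes due. That falls on a Sunday, so it rolls to the next business day, Monday, Apr 1, 2030.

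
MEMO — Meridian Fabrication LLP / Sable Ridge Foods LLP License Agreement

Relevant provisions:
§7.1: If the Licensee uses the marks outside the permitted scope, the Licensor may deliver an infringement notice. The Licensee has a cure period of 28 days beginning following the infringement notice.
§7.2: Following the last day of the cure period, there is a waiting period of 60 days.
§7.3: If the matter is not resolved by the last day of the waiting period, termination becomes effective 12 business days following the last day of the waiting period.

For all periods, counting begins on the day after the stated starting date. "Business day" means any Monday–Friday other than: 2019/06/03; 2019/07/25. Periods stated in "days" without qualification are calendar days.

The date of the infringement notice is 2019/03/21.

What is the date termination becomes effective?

2019/07/03

The last day of the cure period: 28 calendar days after 2019/03/21 is 2019/04/18.
The last day of the waiting period: 60 calendar days after 2019/04/18 is 2019/06/17.
The date termination becomes effective: 12 business days after Monday, 2019/06/17, skipping weekends — Jun 18, Jun 19, Jun 20, Jun 21, …, Jul 1, Jul 2, Jul 3 — lands on Wednesday, 2019/07/03.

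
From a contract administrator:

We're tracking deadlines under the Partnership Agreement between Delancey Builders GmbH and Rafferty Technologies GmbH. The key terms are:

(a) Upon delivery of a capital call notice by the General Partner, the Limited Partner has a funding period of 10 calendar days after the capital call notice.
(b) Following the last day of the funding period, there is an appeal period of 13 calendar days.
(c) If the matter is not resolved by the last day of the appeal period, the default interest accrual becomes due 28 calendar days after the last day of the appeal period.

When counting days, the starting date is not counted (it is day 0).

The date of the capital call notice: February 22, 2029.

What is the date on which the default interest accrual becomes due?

April 14, 2029

The last day of the funding period: February 22, 2029 + 10 days = March 4, 2029.
The last day of the appeal period: March 4, 2029 + 13 days = March 17, 2029.
The date on which the default interest accrual becomes due: March 17, 2029 + 28 days = April 14, 2029.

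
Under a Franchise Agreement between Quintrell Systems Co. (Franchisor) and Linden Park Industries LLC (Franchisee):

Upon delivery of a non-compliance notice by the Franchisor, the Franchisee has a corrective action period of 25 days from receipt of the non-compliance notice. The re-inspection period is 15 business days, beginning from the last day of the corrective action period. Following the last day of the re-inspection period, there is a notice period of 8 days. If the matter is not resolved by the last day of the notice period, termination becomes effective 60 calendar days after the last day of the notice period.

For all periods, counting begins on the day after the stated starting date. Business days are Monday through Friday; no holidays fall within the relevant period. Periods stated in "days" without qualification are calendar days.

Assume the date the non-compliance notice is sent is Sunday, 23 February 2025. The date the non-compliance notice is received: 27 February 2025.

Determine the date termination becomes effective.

Adding 25 calendar days to 27 February 2025 gives 24 March 2025, which is the last day of the corrective action period.
The last day of the re-inspection period: 15 business days after Monday, 24 March 2025, skipping weekends — Mar 25, Mar 26, Mar 27, Mar 28, …, Apr 10, Apr 11, Apr 14 — lands on Monday, 14 April 2025.
Adding 8 calendar days to 14 April 2025 gives 22 April 2025, which is the last day of the notice period.
The date termination becomes effective: 22 April 2025 + 60 days = 21 June 2025.

21 June 2025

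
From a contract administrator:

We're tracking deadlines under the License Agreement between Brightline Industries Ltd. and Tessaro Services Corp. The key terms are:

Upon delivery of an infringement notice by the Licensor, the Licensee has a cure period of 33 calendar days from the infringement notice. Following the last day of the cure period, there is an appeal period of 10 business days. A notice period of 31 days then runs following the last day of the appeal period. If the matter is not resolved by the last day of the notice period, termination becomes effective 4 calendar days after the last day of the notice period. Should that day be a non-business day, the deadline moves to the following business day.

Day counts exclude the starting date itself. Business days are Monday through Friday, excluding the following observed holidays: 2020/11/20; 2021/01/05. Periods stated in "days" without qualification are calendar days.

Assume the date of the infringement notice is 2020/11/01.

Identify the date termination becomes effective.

2021/01/22

The last day of the cure period: 2020/11/01 + 33 days = 2020/12/04.
The last day of the appeal period: 10 business days after Friday, 2020/12/04, skipping weekends — Dec 7, Dec 8, Dec 9, Dec 10, Dec 11, Dec 14, Dec 15, Dec 16, Dec 17, Dec 18 — lands on Friday, 2020/12/18.
The last day of the notice period: 2020/12/18 + 31 days = 2021/01/18.
Adding 4 calendar days to 2021/01/18 gives 2021/01/22, which is the date termination becomes effective. 2021/01/22 is a Friday and is not a listed holiday, so no roll-forward applies.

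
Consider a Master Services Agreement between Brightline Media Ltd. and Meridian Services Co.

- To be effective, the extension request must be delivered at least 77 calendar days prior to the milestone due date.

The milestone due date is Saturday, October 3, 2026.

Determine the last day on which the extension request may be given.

October 3, 2026 minus 77 days is July 18, 2026.

July 18, 2026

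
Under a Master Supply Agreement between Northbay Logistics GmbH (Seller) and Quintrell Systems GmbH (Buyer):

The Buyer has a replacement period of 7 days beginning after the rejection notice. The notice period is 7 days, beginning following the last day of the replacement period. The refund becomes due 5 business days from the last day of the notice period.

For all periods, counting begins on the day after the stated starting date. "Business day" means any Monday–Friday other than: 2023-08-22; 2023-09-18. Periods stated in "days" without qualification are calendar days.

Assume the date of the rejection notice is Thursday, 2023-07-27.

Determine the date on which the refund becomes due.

The last day of the replacement period: 2023-07-27 + 7 days = 2023-08-03.
Adding 7 calendar days to 2023-08-03 gives 2023-08-10, which is the last day of the notice period.
The date on which the refund becomes due: counting 5 business days from Thursday, 2023-08-10 (Aug 11, Aug 14, Aug 15, Aug 16, Aug 17, skipping weekends) reaches Thursday, 2023-08-17.

2023-08-17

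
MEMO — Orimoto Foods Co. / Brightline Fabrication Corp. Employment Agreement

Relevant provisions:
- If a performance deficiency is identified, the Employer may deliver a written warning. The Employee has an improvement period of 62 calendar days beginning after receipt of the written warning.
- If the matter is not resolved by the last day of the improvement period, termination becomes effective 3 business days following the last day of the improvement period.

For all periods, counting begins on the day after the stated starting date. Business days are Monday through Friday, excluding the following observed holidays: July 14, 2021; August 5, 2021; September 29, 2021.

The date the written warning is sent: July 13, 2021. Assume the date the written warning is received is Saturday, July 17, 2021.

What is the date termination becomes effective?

September 22, 2021

The last day of the improvement period: July 17, 2021 + 62 days = September 17, 2021.
The date termination becomes effective: counting 3 business days from Friday, September 17, 2021 (Sep 20, Sep 21, Sep 22, skipping weekends) reaches Wednesday, September 22, 2021.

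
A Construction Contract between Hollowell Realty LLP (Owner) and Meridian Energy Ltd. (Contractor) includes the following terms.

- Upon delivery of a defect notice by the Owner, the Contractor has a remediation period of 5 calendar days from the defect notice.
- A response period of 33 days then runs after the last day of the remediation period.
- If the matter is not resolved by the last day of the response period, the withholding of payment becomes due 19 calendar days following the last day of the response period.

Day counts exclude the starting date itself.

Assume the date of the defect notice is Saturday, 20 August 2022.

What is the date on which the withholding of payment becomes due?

The last day of the remediation period: 20 August 2022 + 5 days = 25 August 2022.
Adding 33 calendar days to 25 August 2022 gives 27 September 2022, which is the last day of the response period.
Adding 19 calendar days to 27 September 2022 gives 16 October 2022, which is the date on which the withholding of payment becomes due.

16 October 2022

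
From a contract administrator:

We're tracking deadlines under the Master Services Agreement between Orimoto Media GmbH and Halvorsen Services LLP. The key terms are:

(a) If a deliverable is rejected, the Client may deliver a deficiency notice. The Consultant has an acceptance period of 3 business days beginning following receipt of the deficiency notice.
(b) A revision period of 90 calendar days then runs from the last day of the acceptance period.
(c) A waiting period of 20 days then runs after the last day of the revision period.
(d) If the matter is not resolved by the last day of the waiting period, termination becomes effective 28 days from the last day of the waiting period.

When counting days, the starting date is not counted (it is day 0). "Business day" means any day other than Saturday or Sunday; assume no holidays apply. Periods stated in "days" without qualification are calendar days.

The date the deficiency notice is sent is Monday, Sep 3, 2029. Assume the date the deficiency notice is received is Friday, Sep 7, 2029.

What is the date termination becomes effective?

Jan 28, 2030

The last day of the acceptance period: 3 business days after Friday, Sep 7, 2029, skipping weekends — Sep 10, Sep 11, Sep 12 — lands on Wednesday, Sep 12, 2029.
The last day of the revision period: 90 calendar days after Sep 12, 2029 is Dec 11, 2029.
The last day of the waiting period: 20 calendar days after Dec 11, 2029 is Dec 31, 2029.
The date termination becomes effective: Dec 31, 2029 + 28 days = Jan 28, 2030.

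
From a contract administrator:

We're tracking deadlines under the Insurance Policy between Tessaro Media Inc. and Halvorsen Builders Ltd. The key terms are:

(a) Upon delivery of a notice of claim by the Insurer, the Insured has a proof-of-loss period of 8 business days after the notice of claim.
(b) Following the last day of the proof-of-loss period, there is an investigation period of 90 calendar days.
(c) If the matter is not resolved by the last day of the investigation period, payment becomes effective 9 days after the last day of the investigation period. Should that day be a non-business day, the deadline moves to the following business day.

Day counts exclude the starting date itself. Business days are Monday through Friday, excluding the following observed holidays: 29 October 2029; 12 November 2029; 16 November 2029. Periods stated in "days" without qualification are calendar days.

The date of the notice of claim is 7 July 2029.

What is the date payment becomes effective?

The last day of the proof-of-loss period: 8 business days after Saturday, 7 July 2029, skipping weekends — Jul 9, Jul 10, Jul 11, Jul 12, Jul 13, Jul 16, Jul 17, Jul 18 — lands on Wednesday, 18 July 2029.
The last day of the investigation period: 18 July 2029 + 90 days = 16 October 2029.
Adding 9 calendar days to 16 October 2029 gives 25 October 2029, which is the date payment becomes effective. 25 October 2029 is a Thursday and is not a listed holiday, so no roll-forward applies.

25 October 2029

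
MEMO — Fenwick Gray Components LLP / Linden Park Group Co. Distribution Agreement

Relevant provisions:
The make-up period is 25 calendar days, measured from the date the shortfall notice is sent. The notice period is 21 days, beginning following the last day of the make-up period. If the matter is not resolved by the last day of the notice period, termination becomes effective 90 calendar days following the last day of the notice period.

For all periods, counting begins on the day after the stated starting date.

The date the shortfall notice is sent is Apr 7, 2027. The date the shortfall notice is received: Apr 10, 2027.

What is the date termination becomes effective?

The last day of the make-up period: Apr 7, 2027 + 25 days = May 2, 2027.
Adding 21 calendar days to May 2, 2027 gives May 23, 2027, which is the last day of the notice period.
The date termination becomes effective: May 23, 2027 + 90 days = Aug 21, 2027.

Aug 21, 2027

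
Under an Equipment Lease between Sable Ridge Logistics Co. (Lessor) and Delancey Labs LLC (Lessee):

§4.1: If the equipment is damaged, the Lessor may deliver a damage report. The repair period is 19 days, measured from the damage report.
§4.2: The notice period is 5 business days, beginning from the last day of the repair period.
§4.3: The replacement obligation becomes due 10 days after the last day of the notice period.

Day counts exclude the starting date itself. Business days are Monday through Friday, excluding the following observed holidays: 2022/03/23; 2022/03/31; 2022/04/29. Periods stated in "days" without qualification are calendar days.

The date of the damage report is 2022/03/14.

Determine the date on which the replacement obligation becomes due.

Adding 19 calendar days to 2022/03/14 gives 2022/04/02, which is the last day of the repair period.
The last day of the notice period: 5 business days after Saturday, 2022/04/02, skipping weekends — Apr 4, Apr 5, Apr 6, Apr 7, Apr 8 — lands on Friday, 2022/04/08.
Adding 10 calendar days to 2022/04/08 gives 2022/04/18, which is the date on which the replacement obligation becomes due.

2022/04/18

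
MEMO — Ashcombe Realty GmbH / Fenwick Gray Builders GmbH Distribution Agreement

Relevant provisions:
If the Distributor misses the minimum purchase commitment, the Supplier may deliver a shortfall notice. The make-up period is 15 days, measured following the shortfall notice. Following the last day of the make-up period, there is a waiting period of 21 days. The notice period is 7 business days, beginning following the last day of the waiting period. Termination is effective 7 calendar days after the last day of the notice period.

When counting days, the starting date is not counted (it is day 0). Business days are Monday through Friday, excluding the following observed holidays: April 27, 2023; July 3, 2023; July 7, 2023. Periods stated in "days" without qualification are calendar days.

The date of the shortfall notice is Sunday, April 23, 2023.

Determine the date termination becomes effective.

June 14, 2023

Adding 15 calendar days to April 23, 2023 gives May 8, 2023, which is the last day of the make-up period.
Adding 21 calendar days to May 8, 2023 gives May 29, 2023, which is the last day of the waiting period.
The last day of the notice period: counting 7 business days from Monday, May 29, 2023 (May 30, May 31, Jun 1, Jun 2, Jun 5, Jun 6, Jun 7, skipping weekends) reaches Wednesday, June 7, 2023.
Adding 7 calendar days to June 7, 2023 gives June 14, 2023, which is the date termination becomes effective.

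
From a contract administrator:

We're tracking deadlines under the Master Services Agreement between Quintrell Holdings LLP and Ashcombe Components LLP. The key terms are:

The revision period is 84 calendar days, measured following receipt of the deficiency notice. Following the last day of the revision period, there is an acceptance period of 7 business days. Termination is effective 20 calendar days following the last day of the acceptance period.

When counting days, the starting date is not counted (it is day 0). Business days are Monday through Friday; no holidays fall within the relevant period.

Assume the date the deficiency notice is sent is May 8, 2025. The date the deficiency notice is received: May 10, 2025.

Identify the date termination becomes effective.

The last day of the revision period: May 10, 2025 + 84 days = Aug 2, 2025.
The last day of the acceptance period: counting 7 business days from Saturday, Aug 2, 2025 (Aug 4, Aug 5, Aug 6, Aug 7, Aug 8, Aug 11, Aug 12, skipping weekends) reaches Tuesday, Aug 12, 2025.
Adding 20 calendar days to Aug 12, 2025 gives Sep 1, 2025, which is the date termination becomes effective.

Sep 1, 2025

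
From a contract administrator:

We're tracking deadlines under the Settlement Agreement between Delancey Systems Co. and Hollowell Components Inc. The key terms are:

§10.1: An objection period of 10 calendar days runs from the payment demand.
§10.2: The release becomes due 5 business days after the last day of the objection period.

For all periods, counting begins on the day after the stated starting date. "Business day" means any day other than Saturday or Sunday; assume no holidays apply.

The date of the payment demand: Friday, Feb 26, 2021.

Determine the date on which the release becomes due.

Adding 10 calendar days to Feb 26, 2021 gives Mar 8, 2021, which is the last day of the objection period.
From Monday, Mar 8, 2021, 5 business days (Mar 9, Mar 10, Mar 11, Mar 12, Mar 15, skipping weekends) brings us to Monday, Mar 15, 2021, which is the date on which the release becomes due.

Mar 15, 2021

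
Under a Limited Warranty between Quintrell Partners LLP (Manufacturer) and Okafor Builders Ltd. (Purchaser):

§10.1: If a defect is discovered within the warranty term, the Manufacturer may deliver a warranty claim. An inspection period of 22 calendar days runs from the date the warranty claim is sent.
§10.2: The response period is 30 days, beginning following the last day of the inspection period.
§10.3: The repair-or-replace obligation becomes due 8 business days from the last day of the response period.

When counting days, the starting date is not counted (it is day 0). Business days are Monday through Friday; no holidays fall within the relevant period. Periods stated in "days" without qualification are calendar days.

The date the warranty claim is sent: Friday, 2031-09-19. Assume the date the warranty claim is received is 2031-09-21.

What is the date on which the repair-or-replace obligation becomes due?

2031-11-20

The last day of the inspection period: 22 calendar days after 2031-09-19 is 2031-10-11.
The last day of the response period: 30 calendar days after 2031-10-11 is 2031-11-10.
From Monday, 2031-11-10, 8 business days (Nov 11, Nov 12, Nov 13, Nov 14, Nov 17, Nov 18, Nov 19, Nov 20, skipping weekends) brings us to Thursday, 2031-11-20, which is the date on which the repair-or-replace obligation becomes due.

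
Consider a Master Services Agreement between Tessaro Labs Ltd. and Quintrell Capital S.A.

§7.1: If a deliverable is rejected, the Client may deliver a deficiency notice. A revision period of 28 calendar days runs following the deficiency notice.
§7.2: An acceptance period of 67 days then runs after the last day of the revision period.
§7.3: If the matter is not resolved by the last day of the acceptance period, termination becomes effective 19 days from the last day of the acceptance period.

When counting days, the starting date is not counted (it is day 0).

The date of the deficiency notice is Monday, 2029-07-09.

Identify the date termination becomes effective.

2029-10-31

The last day of the revision period: 28 calendar days after 2029-07-09 is 2029-08-06.
The last day of the acceptance period: 67 calendar days after 2029-08-06 is 2029-10-12.
The date termination becomes effective: 19 calendar days after 2029-10-12 is 2029-10-31.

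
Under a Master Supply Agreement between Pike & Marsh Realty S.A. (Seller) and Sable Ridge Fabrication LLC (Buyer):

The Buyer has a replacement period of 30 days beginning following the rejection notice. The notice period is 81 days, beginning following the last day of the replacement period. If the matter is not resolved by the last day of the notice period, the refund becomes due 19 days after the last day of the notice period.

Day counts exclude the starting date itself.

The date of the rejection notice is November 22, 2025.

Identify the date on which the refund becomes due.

April 1, 2026

The last day of the replacement period: 30 calendar days after November 22, 2025 is December 22, 2025.
The last day of the notice period: 81 calendar days after December 22, 2025 is March 13, 2026.
The date on which the refund becomes due: March 13, 2026 + 19 days = April 1, 2026.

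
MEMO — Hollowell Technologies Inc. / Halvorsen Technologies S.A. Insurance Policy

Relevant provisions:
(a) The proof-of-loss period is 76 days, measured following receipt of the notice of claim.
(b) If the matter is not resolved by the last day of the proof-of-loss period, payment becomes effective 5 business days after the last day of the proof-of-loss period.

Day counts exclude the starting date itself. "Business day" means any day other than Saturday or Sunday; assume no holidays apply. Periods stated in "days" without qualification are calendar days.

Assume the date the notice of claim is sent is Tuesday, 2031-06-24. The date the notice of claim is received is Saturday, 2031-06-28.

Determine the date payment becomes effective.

Adding 76 calendar days to 2031-06-28 gives 2031-09-12, which is the last day of the proof-of-loss period.
From Friday, 2031-09-12, 5 business days (Sep 15, Sep 16, Sep 17, Sep 18, Sep 19, skipping weekends) brings us to Friday, 2031-09-19, which is the date payment becomes effective.

2031-09-19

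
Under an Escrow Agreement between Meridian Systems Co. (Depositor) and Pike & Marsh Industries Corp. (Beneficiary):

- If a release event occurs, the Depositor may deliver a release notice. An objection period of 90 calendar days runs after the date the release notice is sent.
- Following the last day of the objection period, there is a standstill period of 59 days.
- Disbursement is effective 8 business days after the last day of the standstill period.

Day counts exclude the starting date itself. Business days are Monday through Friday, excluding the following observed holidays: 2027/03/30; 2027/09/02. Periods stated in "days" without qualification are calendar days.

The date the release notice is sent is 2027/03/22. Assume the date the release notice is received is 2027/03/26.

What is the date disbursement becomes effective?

2027/08/30

The last day of the objection period: 90 calendar days after 2027/03/22 is 2027/06/20.
Adding 59 calendar days to 2027/06/20 gives 2027/08/18, which is the last day of the standstill period.
The date disbursement becomes effective: counting 8 business days from Wednesday, 2027/08/18 (Aug 19, Aug 20, Aug 23, Aug 24, Aug 25, Aug 26, Aug 27, Aug 30, skipping weekends) reaches Monday, 2027/08/30.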